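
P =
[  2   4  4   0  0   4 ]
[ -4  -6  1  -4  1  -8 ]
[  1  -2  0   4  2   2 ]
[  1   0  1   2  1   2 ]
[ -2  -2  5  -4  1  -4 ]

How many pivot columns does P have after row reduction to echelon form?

Row reduce to echelon form.
R2 ← R2 + (2)·R1: [0, 2, 9, -4, 1, 0]
R3 ← R3 − (1/2)·R1: [0, -4, -2, 4, 2, 0]
R4 ← R4 − (1/2)·R1: [0, -2, -1, 2, 1, 0]
R5 ← R5 + R1: [0, 2, 9, -4, 1, 0]
R3 ← R3 + (2)·R2: [0, 0, 16, -4, 4, 0]
R4 ← R4 + R2: [0, 0, 8, -2, 2, 0]
R5 ← R5 − R2: [0, 0, 0, 0, 0, 0]
R4 ← R4 − (1/2)·R3: [0, 0, 0, 0, 0, 0]
Echelon form has 3 nonzero rows, so rank(P) = 3.
Each nonzero row contributes one pivot column: 3 pivot columns.

3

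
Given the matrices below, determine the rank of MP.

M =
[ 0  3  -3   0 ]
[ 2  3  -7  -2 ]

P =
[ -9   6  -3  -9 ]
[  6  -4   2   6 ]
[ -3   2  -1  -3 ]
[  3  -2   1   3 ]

1

First compute MP:
[[ 27, -18,   9,  27],
 [ 15, -10,   5,  15]]
Now row reduce the product.
R2 ← R2 − (5/9)·R1: [0, 0, 0, 0]
1 nonzero row, so rank(MP) = 1.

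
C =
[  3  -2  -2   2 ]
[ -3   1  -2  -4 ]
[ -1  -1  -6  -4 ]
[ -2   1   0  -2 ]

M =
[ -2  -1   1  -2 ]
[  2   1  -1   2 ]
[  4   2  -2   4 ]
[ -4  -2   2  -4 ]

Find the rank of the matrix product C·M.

1

First compute CM:
[[-26, -13,  13, -26],
 [ 16,   8,  -8,  16],
 [ -8,  -4,   4,  -8],
 [ 14,   7,  -7,  14]]
Now row reduce the product.
R2 ← R2 + (8/13)·R1: [0, 0, 0, 0]
R3 ← R3 − (4/13)·R1: [0, 0, 0, 0]
R4 ← R4 + (7/13)·R1: [0, 0, 0, 0]
1 nonzero row, so rank(CM) = 1.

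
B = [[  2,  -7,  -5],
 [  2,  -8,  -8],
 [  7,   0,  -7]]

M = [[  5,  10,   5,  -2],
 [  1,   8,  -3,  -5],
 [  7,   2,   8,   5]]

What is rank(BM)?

First compute BM:
[[-32, -46,  -9,   6],
 [-54, -60, -30,  -4],
 [-14,  56, -21, -49]]
Now row reduce the product.
R2 ← R2 − (27/16)·R1: [0, 141/8, -237/16, -113/8]
R3 ← R3 − (7/16)·R1: [0, 609/8, -273/16, -413/8]
R3 ← R3 − (203/47)·R2: [0, 0, 2205/47, 441/47]
3 nonzero rows, so rank(BM) = 3.

3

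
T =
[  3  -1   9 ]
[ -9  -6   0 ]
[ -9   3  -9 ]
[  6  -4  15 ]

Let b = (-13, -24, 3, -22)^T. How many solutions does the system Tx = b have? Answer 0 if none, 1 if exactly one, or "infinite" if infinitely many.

Row reduce the augmented matrix [T | b].
R2 ← R2 + (3)·R1: [0, -9, 27, -63]
R3 ← R3 + (3)·R1: [0, 0, 18, -36]
R4 ← R4 − (2)·R1: [0, -2, -3, 4]
R4 ← R4 − (2/9)·R2: [0, 0, -9, 18]
R4 ← R4 + (1/2)·R3: [0, 0, 0, 0]
The echelon form has 3 nonzero rows, and every pivot lies in the first 3 columns, so rank(T) = rank([T|b]) = 3.
The system is consistent.
rank = 3 = number of unknowns, so the solution is unique.

1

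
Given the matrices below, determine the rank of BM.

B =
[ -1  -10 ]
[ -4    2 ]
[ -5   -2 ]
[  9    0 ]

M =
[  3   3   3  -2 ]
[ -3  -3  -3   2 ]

1

First compute BM:
[[ 27,  27,  27, -18],
 [-18, -18, -18,  12],
 [ -9,  -9,  -9,   6],
 [ 27,  27,  27, -18]]
Now row reduce the product.
R2 ← R2 + (2/3)·R1: [0, 0, 0, 0]
R3 ← R3 + (1/3)·R1: [0, 0, 0, 0]
R4 ← R4 − R1: [0, 0, 0, 0]
1 nonzero row, so rank(BM) = 1.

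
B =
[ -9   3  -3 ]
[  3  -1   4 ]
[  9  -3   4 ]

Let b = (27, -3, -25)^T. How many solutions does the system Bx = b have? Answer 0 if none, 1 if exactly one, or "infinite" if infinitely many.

infinite

Row reduce the augmented matrix [B | b].
R2 ← R2 + (1/3)·R1: [0, 0, 3, 6]
R3 ← R3 + R1: [0, 0, 1, 2]
R3 ← R3 − (1/3)·R2: [0, 0, 0, 0]
The echelon form has 2 nonzero rows, and every pivot lies in the first 3 columns, so rank(B) = rank([B|b]) = 2.
The system is consistent.
rank = 2 < 3 unknowns, so there are infinitely many solutions.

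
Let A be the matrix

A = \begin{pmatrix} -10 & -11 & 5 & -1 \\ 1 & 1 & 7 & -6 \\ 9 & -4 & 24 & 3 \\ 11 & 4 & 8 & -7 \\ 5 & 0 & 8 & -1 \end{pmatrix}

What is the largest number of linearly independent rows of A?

4

Row reduce to echelon form.
R2 ← R2 + (1/10)·R1: [0, -1/10, 15/2, -61/10]
R3 ← R3 + (9/10)·R1: [0, -139/10, 57/2, 21/10]
R4 ← R4 + (11/10)·R1: [0, -81/10, 27/2, -81/10]
R5 ← R5 + (1/2)·R1: [0, -11/2, 21/2, -3/2]
R3 ← R3 − (139)·R2: [0, 0, -1014, 850]
R4 ← R4 − (81)·R2: [0, 0, -594, 486]
R5 ← R5 − (55)·R2: [0, 0, -402, 334]
R4 ← R4 − (99/169)·R3: [0, 0, 0, -2016/169]
R5 ← R5 − (67/169)·R3: [0, 0, 0, -504/169]
R5 ← R5 − (1/4)·R4: [0, 0, 0, 0]
Echelon form has 4 nonzero rows, so rank(A) = 4.
The rank gives the maximum number of linearly independent rows: 4.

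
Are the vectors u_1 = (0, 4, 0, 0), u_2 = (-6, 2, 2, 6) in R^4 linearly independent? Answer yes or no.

Form the matrix with these vectors as rows and row reduce.
Swap R1 ↔ R2
2 nonzero rows, so the 2 vectors span a space of dimension 2.
Since 2 = 2, the vectors are linearly independent.

yes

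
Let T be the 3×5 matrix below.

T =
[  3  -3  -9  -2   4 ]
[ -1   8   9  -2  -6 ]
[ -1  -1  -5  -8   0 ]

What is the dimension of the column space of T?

3

Row reduce to echelon form.
R2 ← R2 + (1/3)·R1: [0, 7, 6, -8/3, -14/3]
R3 ← R3 + (1/3)·R1: [0, -2, -8, -26/3, 4/3]
R3 ← R3 + (2/7)·R2: [0, 0, -44/7, -66/7, 0]
Echelon form has 3 nonzero rows, so rank(T) = 3.
The column space has dimension equal to the rank: 3.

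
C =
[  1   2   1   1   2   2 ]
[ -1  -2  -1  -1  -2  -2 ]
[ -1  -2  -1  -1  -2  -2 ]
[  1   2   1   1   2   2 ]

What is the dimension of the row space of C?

1

Row reduce to echelon form.
R2 ← R2 + R1: [0, 0, 0, 0, 0, 0]
R3 ← R3 + R1: [0, 0, 0, 0, 0, 0]
R4 ← R4 − R1: [0, 0, 0, 0, 0, 0]
Echelon form has 1 nonzero row, so rank(C) = 1.
The row space has dimension equal to the rank: 1.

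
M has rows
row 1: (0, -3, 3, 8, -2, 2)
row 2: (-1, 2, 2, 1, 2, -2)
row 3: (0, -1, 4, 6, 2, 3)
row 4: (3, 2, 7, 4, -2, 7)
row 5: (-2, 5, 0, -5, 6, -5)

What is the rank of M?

4

Row reduce to echelon form.
Swap R1 ↔ R2
R4 ← R4 + (3)·R1: [0, 8, 13, 7, 4, 1]
R5 ← R5 − (2)·R1: [0, 1, -4, -7, 2, -1]
R3 ← R3 − (1/3)·R2: [0, 0, 3, 10/3, 8/3, 7/3]
R4 ← R4 + (8/3)·R2: [0, 0, 21, 85/3, -4/3, 19/3]
R5 ← R5 + (1/3)·R2: [0, 0, -3, -13/3, 4/3, -1/3]
R4 ← R4 − (7)·R3: [0, 0, 0, 5, -20, -10]
R5 ← R5 + R3: [0, 0, 0, -1, 4, 2]
R5 ← R5 + (1/5)·R4: [0, 0, 0, 0, 0, 0]
Echelon form has 4 nonzero rows, so rank(M) = 4.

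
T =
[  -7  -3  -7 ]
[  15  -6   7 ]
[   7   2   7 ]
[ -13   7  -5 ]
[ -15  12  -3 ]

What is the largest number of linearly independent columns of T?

Row reduce to echelon form.
R2 ← R2 + (15/7)·R1: [0, -87/7, -8]
R3 ← R3 + R1: [0, -1, 0]
R4 ← R4 − (13/7)·R1: [0, 88/7, 8]
R5 ← R5 − (15/7)·R1: [0, 129/7, 12]
R3 ← R3 − (7/87)·R2: [0, 0, 56/87]
R4 ← R4 + (88/87)·R2: [0, 0, -8/87]
R5 ← R5 + (43/29)·R2: [0, 0, 4/29]
R4 ← R4 + (1/7)·R3: [0, 0, 0]
R5 ← R5 − (3/14)·R3: [0, 0, 0]
Echelon form has 3 nonzero rows, so rank(T) = 3.
The rank gives the maximum number of linearly independent columns: 3.

3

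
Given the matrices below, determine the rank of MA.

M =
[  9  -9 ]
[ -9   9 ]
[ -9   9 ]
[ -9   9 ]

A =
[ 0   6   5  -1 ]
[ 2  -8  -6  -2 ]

First compute MA:
[[-18, 126,  99,   9],
 [ 18, -126, -99,  -9],
 [ 18, -126, -99,  -9],
 [ 18, -126, -99,  -9]]
Now row reduce the product.
R2 ← R2 + R1: [0, 0, 0, 0]
R3 ← R3 + R1: [0, 0, 0, 0]
R4 ← R4 + R1: [0, 0, 0, 0]
1 nonzero row, so rank(MA) = 1.

1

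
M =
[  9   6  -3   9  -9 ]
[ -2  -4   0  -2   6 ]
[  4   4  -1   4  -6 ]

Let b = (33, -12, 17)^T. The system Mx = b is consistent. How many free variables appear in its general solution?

Row reduce the augmented matrix [M | b].
R2 ← R2 + (2/9)·R1: [0, -8/3, -2/3, 0, 4, -14/3]
R3 ← R3 − (4/9)·R1: [0, 4/3, 1/3, 0, -2, 7/3]
R3 ← R3 + (1/2)·R2: [0, 0, 0, 0, 0, 0]
The echelon form has 2 nonzero rows, and every pivot lies in the first 5 columns, so rank(M) = rank([M|b]) = 2.
The system is consistent.
Free variables = (unknowns) − (rank) = 5 − 2 = 3.

3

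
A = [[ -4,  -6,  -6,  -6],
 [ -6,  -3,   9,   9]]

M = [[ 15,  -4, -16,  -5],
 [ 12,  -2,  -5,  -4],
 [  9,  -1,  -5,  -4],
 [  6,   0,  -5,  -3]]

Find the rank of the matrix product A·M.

First compute AM:
[[-222,  34, 154,  86],
 [  9,  21,  21, -21]]
Now row reduce the product.
R2 ← R2 + (3/74)·R1: [0, 828/37, 1008/37, -648/37]
2 nonzero rows, so rank(AM) = 2.

2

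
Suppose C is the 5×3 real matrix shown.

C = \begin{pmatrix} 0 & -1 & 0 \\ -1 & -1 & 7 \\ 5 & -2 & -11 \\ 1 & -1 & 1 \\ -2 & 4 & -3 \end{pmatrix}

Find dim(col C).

Row reduce to echelon form.
Swap R1 ↔ R2
R3 ← R3 + (5)·R1: [0, -7, 24]
R4 ← R4 + R1: [0, -2, 8]
R5 ← R5 − (2)·R1: [0, 6, -17]
R3 ← R3 − (7)·R2: [0, 0, 24]
R4 ← R4 − (2)·R2: [0, 0, 8]
R5 ← R5 + (6)·R2: [0, 0, -17]
R4 ← R4 − (1/3)·R3: [0, 0, 0]
R5 ← R5 + (17/24)·R3: [0, 0, 0]
Echelon form has 3 nonzero rows, so rank(C) = 3.
The column space has dimension equal to the rank: 3.

3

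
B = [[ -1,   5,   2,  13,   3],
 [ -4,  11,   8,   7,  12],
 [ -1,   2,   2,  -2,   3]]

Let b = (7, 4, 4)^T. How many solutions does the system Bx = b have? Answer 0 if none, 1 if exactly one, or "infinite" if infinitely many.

Row reduce the augmented matrix [B | b].
R2 ← R2 − (4)·R1: [0, -9, 0, -45, 0, -24]
R3 ← R3 − R1: [0, -3, 0, -15, 0, -3]
R3 ← R3 − (1/3)·R2: [0, 0, 0, 0, 0, 5]
The echelon form has 3 nonzero rows; the last pivot sits in the augmented column, so rank(B) = 2 but rank([B|b]) = 3.
Since the ranks differ, the system is inconsistent.
It has no solutions.

0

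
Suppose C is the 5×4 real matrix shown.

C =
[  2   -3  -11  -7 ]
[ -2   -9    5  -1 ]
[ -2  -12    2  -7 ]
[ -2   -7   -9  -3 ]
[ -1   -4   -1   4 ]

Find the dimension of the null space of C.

0

Row reduce to echelon form.
R2 ← R2 + R1: [0, -12, -6, -8]
R3 ← R3 + R1: [0, -15, -9, -14]
R4 ← R4 + R1: [0, -10, -20, -10]
R5 ← R5 + (1/2)·R1: [0, -11/2, -13/2, 1/2]
R3 ← R3 − (5/4)·R2: [0, 0, -3/2, -4]
R4 ← R4 − (5/6)·R2: [0, 0, -15, -10/3]
R5 ← R5 − (11/24)·R2: [0, 0, -15/4, 25/6]
R4 ← R4 − (10)·R3: [0, 0, 0, 110/3]
R5 ← R5 − (5/2)·R3: [0, 0, 0, 85/6]
R5 ← R5 − (17/44)·R4: [0, 0, 0, 0]
4 nonzero rows, so rank(C) = 4.
C has 4 columns; by rank–nullity, nullity = 4 − 4 = 0.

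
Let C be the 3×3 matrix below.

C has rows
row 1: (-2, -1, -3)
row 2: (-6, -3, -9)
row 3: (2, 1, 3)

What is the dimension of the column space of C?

1

Row reduce to echelon form.
R2 ← R2 − (3)·R1: [0, 0, 0]
R3 ← R3 + R1: [0, 0, 0]
Echelon form has 1 nonzero row, so rank(C) = 1.
The column space has dimension equal to the rank: 1.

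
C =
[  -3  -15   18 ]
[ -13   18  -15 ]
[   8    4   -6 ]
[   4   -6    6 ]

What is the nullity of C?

Row reduce to echelon form.
R2 ← R2 − (13/3)·R1: [0, 83, -93]
R3 ← R3 + (8/3)·R1: [0, -36, 42]
R4 ← R4 + (4/3)·R1: [0, -26, 30]
R3 ← R3 + (36/83)·R2: [0, 0, 138/83]
R4 ← R4 + (26/83)·R2: [0, 0, 72/83]
R4 ← R4 − (12/23)·R3: [0, 0, 0]
3 nonzero rows, so rank(C) = 3.
C has 3 columns; by rank–nullity, nullity = 3 − 3 = 0.

0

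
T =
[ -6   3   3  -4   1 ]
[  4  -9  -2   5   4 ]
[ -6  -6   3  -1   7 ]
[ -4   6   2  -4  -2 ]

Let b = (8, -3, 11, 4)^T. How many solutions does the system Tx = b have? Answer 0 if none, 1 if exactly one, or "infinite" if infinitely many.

Row reduce the augmented matrix [T | b].
R2 ← R2 + (2/3)·R1: [0, -7, 0, 7/3, 14/3, 7/3]
R3 ← R3 − R1: [0, -9, 0, 3, 6, 3]
R4 ← R4 − (2/3)·R1: [0, 4, 0, -4/3, -8/3, -4/3]
R3 ← R3 − (9/7)·R2: [0, 0, 0, 0, 0, 0]
R4 ← R4 + (4/7)·R2: [0, 0, 0, 0, 0, 0]
The echelon form has 2 nonzero rows, and every pivot lies in the first 5 columns, so rank(T) = rank([T|b]) = 2.
The system is consistent.
rank = 2 < 5 unknowns, so there are infinitely many solutions.

infinite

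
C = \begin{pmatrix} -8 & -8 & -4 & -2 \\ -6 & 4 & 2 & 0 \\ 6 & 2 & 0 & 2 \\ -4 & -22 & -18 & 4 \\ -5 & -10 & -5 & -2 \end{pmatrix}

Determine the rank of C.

Row reduce to echelon form.
R2 ← R2 − (3/4)·R1: [0, 10, 5, 3/2]
R3 ← R3 + (3/4)·R1: [0, -4, -3, 1/2]
R4 ← R4 − (1/2)·R1: [0, -18, -16, 5]
R5 ← R5 − (5/8)·R1: [0, -5, -5/2, -3/4]
R3 ← R3 + (2/5)·R2: [0, 0, -1, 11/10]
R4 ← R4 + (9/5)·R2: [0, 0, -7, 77/10]
R5 ← R5 + (1/2)·R2: [0, 0, 0, 0]
R4 ← R4 − (7)·R3: [0, 0, 0, 0]
Echelon form has 3 nonzero rows, so rank(C) = 3.

3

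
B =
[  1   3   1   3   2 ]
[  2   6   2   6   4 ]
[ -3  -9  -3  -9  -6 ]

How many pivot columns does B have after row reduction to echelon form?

Row reduce to echelon form.
R2 ← R2 − (2)·R1: [0, 0, 0, 0, 0]
R3 ← R3 + (3)·R1: [0, 0, 0, 0, 0]
Echelon form has 1 nonzero row, so rank(B) = 1.
Each nonzero row contributes one pivot column: 1 pivot columns.

1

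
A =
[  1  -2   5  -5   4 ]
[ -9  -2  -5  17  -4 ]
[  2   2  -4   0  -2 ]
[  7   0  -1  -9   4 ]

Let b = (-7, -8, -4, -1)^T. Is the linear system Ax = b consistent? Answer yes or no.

Row reduce the augmented matrix [A | b].
R2 ← R2 + (9)·R1: [0, -20, 40, -28, 32, -71]
R3 ← R3 − (2)·R1: [0, 6, -14, 10, -10, 10]
R4 ← R4 − (7)·R1: [0, 14, -36, 26, -24, 48]
R3 ← R3 + (3/10)·R2: [0, 0, -2, 8/5, -2/5, -113/10]
R4 ← R4 + (7/10)·R2: [0, 0, -8, 32/5, -8/5, -17/10]
R4 ← R4 − (4)·R3: [0, 0, 0, 0, 0, 87/2]
The echelon form has 4 nonzero rows; the last pivot sits in the augmented column, so rank(A) = 3 but rank([A|b]) = 4.
Since the ranks differ, the system is inconsistent.

no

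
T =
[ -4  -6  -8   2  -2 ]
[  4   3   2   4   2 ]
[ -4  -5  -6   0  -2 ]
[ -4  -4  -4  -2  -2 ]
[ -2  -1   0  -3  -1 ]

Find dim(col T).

2

Row reduce to echelon form.
R2 ← R2 + R1: [0, -3, -6, 6, 0]
R3 ← R3 − R1: [0, 1, 2, -2, 0]
R4 ← R4 − R1: [0, 2, 4, -4, 0]
R5 ← R5 − (1/2)·R1: [0, 2, 4, -4, 0]
R3 ← R3 + (1/3)·R2: [0, 0, 0, 0, 0]
R4 ← R4 + (2/3)·R2: [0, 0, 0, 0, 0]
R5 ← R5 + (2/3)·R2: [0, 0, 0, 0, 0]
Echelon form has 2 nonzero rows, so rank(T) = 2.
The column space has dimension equal to the rank: 2.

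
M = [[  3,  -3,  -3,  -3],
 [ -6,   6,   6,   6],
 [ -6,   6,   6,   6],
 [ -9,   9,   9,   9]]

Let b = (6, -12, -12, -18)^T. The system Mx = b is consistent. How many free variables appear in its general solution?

3

Row reduce the augmented matrix [M | b].
R2 ← R2 + (2)·R1: [0, 0, 0, 0, 0]
R3 ← R3 + (2)·R1: [0, 0, 0, 0, 0]
R4 ← R4 + (3)·R1: [0, 0, 0, 0, 0]
The echelon form has 1 nonzero rows, and every pivot lies in the first 4 columns, so rank(M) = rank([M|b]) = 1.
The system is consistent.
Free variables = (unknowns) − (rank) = 4 − 1 = 3.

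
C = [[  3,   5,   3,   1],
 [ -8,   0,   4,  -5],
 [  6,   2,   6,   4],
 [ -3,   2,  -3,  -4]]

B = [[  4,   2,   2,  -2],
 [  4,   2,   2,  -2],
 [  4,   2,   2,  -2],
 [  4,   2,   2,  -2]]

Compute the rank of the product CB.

1

First compute CB:
[[ 48,  24,  24, -24],
 [-36, -18, -18,  18],
 [ 72,  36,  36, -36],
 [-32, -16, -16,  16]]
Now row reduce the product.
R2 ← R2 + (3/4)·R1: [0, 0, 0, 0]
R3 ← R3 − (3/2)·R1: [0, 0, 0, 0]
R4 ← R4 + (2/3)·R1: [0, 0, 0, 0]
1 nonzero row, so rank(CB) = 1.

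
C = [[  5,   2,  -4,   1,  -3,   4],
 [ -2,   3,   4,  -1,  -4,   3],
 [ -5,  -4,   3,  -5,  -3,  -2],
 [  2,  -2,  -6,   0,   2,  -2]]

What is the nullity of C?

Row reduce to echelon form.
R2 ← R2 + (2/5)·R1: [0, 19/5, 12/5, -3/5, -26/5, 23/5]
R3 ← R3 + R1: [0, -2, -1, -4, -6, 2]
R4 ← R4 − (2/5)·R1: [0, -14/5, -22/5, -2/5, 16/5, -18/5]
R3 ← R3 + (10/19)·R2: [0, 0, 5/19, -82/19, -166/19, 84/19]
R4 ← R4 + (14/19)·R2: [0, 0, -50/19, -16/19, -12/19, -4/19]
R4 ← R4 + (10)·R3: [0, 0, 0, -44, -88, 44]
4 nonzero rows, so rank(C) = 4.
C has 6 columns; by rank–nullity, nullity = 6 − 4 = 2.

2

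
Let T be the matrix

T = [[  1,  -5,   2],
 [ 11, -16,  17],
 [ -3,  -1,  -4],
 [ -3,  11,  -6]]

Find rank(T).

3

Row reduce to echelon form.
R2 ← R2 − (11)·R1: [0, 39, -5]
R3 ← R3 + (3)·R1: [0, -16, 2]
R4 ← R4 + (3)·R1: [0, -4, 0]
R3 ← R3 + (16/39)·R2: [0, 0, -2/39]
R4 ← R4 + (4/39)·R2: [0, 0, -20/39]
R4 ← R4 − (10)·R3: [0, 0, 0]
Echelon form has 3 nonzero rows, so rank(T) = 3.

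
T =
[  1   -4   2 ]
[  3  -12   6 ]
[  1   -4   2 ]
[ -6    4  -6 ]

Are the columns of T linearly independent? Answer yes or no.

Row reduce T to echelon form.
R2 ← R2 − (3)·R1: [0, 0, 0]
R3 ← R3 − R1: [0, 0, 0]
R4 ← R4 + (6)·R1: [0, -20, 6]
Swap R2 ↔ R4
2 pivots among 3 columns.
Only 2 < 3 pivot columns, so the columns are linearly dependent.

no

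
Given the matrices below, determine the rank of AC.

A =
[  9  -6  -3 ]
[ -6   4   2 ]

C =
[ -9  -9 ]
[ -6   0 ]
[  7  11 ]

1

First compute AC:
[[-66, -114],
 [ 44,  76]]
Now row reduce the product.
R2 ← R2 + (2/3)·R1: [0, 0]
1 nonzero row, so rank(AC) = 1.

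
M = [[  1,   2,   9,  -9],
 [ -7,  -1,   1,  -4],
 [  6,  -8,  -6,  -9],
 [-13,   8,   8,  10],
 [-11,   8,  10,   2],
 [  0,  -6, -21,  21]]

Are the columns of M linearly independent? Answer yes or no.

Row reduce M to echelon form.
R2 ← R2 + (7)·R1: [0, 13, 64, -67]
R3 ← R3 − (6)·R1: [0, -20, -60, 45]
R4 ← R4 + (13)·R1: [0, 34, 125, -107]
R5 ← R5 + (11)·R1: [0, 30, 109, -97]
R3 ← R3 + (20/13)·R2: [0, 0, 500/13, -755/13]
R4 ← R4 − (34/13)·R2: [0, 0, -551/13, 887/13]
R5 ← R5 − (30/13)·R2: [0, 0, -503/13, 749/13]
R6 ← R6 + (6/13)·R2: [0, 0, 111/13, -129/13]
R4 ← R4 + (551/500)·R3: [0, 0, 0, 423/100]
R5 ← R5 + (503/500)·R3: [0, 0, 0, -81/100]
R6 ← R6 − (111/500)·R3: [0, 0, 0, 297/100]
R5 ← R5 + (9/47)·R4: [0, 0, 0, 0]
R6 ← R6 − (33/47)·R4: [0, 0, 0, 0]
4 pivots among 4 columns.
Every column is a pivot column, so the columns are linearly independent.

yes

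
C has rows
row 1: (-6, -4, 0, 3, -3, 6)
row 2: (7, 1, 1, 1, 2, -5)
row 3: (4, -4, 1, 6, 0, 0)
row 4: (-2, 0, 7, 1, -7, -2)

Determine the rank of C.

3

Row reduce to echelon form.
R2 ← R2 + (7/6)·R1: [0, -11/3, 1, 9/2, -3/2, 2]
R3 ← R3 + (2/3)·R1: [0, -20/3, 1, 8, -2, 4]
R4 ← R4 − (1/3)·R1: [0, 4/3, 7, 0, -6, -4]
R3 ← R3 − (20/11)·R2: [0, 0, -9/11, -2/11, 8/11, 4/11]
R4 ← R4 + (4/11)·R2: [0, 0, 81/11, 18/11, -72/11, -36/11]
R4 ← R4 + (9)·R3: [0, 0, 0, 0, 0, 0]
Echelon form has 3 nonzero rows, so rank(C) = 3.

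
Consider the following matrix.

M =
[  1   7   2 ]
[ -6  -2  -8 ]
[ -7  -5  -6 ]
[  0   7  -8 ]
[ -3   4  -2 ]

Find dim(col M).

3

Row reduce to echelon form.
R2 ← R2 + (6)·R1: [0, 40, 4]
R3 ← R3 + (7)·R1: [0, 44, 8]
R5 ← R5 + (3)·R1: [0, 25, 4]
R3 ← R3 − (11/10)·R2: [0, 0, 18/5]
R4 ← R4 − (7/40)·R2: [0, 0, -87/10]
R5 ← R5 − (5/8)·R2: [0, 0, 3/2]
R4 ← R4 + (29/12)·R3: [0, 0, 0]
R5 ← R5 − (5/12)·R3: [0, 0, 0]
Echelon form has 3 nonzero rows, so rank(M) = 3.
The column space has dimension equal to the rank: 3.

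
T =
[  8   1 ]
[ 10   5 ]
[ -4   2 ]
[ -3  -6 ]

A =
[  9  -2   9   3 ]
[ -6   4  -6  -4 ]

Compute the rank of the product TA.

First compute TA:
[[ 66, -12,  66,  20],
 [ 60,   0,  60,  10],
 [-48,  16, -48, -20],
 [  9, -18,   9,  15]]
Now row reduce the product.
R2 ← R2 − (10/11)·R1: [0, 120/11, 0, -90/11]
R3 ← R3 + (8/11)·R1: [0, 80/11, 0, -60/11]
R4 ← R4 − (3/22)·R1: [0, -180/11, 0, 135/11]
R3 ← R3 − (2/3)·R2: [0, 0, 0, 0]
R4 ← R4 + (3/2)·R2: [0, 0, 0, 0]
2 nonzero rows, so rank(TA) = 2.

2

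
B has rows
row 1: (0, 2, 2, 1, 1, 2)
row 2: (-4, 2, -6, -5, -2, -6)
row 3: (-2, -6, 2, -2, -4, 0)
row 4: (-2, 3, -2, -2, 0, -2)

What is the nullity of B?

2

Row reduce to echelon form.
Swap R1 ↔ R2
R3 ← R3 − (1/2)·R1: [0, -7, 5, 1/2, -3, 3]
R4 ← R4 − (1/2)·R1: [0, 2, 1, 1/2, 1, 1]
R3 ← R3 + (7/2)·R2: [0, 0, 12, 4, 1/2, 10]
R4 ← R4 − R2: [0, 0, -1, -1/2, 0, -1]
R4 ← R4 + (1/12)·R3: [0, 0, 0, -1/6, 1/24, -1/6]
4 nonzero rows, so rank(B) = 4.
B has 6 columns; by rank–nullity, nullity = 6 − 4 = 2.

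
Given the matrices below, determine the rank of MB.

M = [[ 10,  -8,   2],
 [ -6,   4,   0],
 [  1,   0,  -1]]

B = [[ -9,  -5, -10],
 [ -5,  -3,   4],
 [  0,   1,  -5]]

First compute MB:
[[-50, -24, -142],
 [ 34,  18,  76],
 [ -9,  -6,  -5]]
Now row reduce the product.
R2 ← R2 + (17/25)·R1: [0, 42/25, -514/25]
R3 ← R3 − (9/50)·R1: [0, -42/25, 514/25]
R3 ← R3 + R2: [0, 0, 0]
2 nonzero rows, so rank(MB) = 2.

2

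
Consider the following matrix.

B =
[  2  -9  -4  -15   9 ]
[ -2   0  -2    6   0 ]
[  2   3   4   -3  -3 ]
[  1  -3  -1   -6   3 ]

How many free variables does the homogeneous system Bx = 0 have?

3

Row reduce to echelon form.
R2 ← R2 + R1: [0, -9, -6, -9, 9]
R3 ← R3 − R1: [0, 12, 8, 12, -12]
R4 ← R4 − (1/2)·R1: [0, 3/2, 1, 3/2, -3/2]
R3 ← R3 + (4/3)·R2: [0, 0, 0, 0, 0]
R4 ← R4 + (1/6)·R2: [0, 0, 0, 0, 0]
2 nonzero rows, so rank(B) = 2.
B has 5 columns; by rank–nullity, nullity = 5 − 2 = 3.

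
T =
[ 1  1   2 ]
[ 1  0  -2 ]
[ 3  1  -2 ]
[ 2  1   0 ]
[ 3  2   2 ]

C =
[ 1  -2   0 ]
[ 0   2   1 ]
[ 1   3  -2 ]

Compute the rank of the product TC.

2

First compute TC:
[[  3,   6,  -3],
 [ -1,  -8,   4],
 [  1, -10,   5],
 [  2,  -2,   1],
 [  5,   4,  -2]]
Now row reduce the product.
R2 ← R2 + (1/3)·R1: [0, -6, 3]
R3 ← R3 − (1/3)·R1: [0, -12, 6]
R4 ← R4 − (2/3)·R1: [0, -6, 3]
R5 ← R5 − (5/3)·R1: [0, -6, 3]
R3 ← R3 − (2)·R2: [0, 0, 0]
R4 ← R4 − R2: [0, 0, 0]
R5 ← R5 − R2: [0, 0, 0]
2 nonzero rows, so rank(TC) = 2.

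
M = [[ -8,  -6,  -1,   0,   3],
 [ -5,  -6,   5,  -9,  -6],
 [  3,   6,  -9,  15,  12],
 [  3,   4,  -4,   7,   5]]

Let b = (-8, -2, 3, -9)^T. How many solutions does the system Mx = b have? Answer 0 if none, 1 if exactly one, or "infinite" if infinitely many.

Row reduce the augmented matrix [M | b].
R2 ← R2 − (5/8)·R1: [0, -9/4, 45/8, -9, -63/8, 3]
R3 ← R3 + (3/8)·R1: [0, 15/4, -75/8, 15, 105/8, 0]
R4 ← R4 + (3/8)·R1: [0, 7/4, -35/8, 7, 49/8, -12]
R3 ← R3 + (5/3)·R2: [0, 0, 0, 0, 0, 5]
R4 ← R4 + (7/9)·R2: [0, 0, 0, 0, 0, -29/3]
R4 ← R4 + (29/15)·R3: [0, 0, 0, 0, 0, 0]
The echelon form has 3 nonzero rows; the last pivot sits in the augmented column, so rank(M) = 2 but rank([M|b]) = 3.
Since the ranks differ, the system is inconsistent.
It has no solutions.

0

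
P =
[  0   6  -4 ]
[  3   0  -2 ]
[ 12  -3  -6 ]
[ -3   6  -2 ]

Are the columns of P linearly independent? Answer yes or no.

no

Row reduce P to echelon form.
Swap R1 ↔ R2
R3 ← R3 − (4)·R1: [0, -3, 2]
R4 ← R4 + R1: [0, 6, -4]
R3 ← R3 + (1/2)·R2: [0, 0, 0]
R4 ← R4 − R2: [0, 0, 0]
2 pivots among 3 columns.
Only 2 < 3 pivot columns, so the columns are linearly dependent.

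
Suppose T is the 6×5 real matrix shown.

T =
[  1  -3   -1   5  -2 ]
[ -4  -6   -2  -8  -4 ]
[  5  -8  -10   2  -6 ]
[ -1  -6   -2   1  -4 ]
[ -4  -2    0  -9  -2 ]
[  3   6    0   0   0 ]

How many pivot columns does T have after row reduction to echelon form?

4

Row reduce to echelon form.
R2 ← R2 + (4)·R1: [0, -18, -6, 12, -12]
R3 ← R3 − (5)·R1: [0, 7, -5, -23, 4]
R4 ← R4 + R1: [0, -9, -3, 6, -6]
R5 ← R5 + (4)·R1: [0, -14, -4, 11, -10]
R6 ← R6 − (3)·R1: [0, 15, 3, -15, 6]
R3 ← R3 + (7/18)·R2: [0, 0, -22/3, -55/3, -2/3]
R4 ← R4 − (1/2)·R2: [0, 0, 0, 0, 0]
R5 ← R5 − (7/9)·R2: [0, 0, 2/3, 5/3, -2/3]
R6 ← R6 + (5/6)·R2: [0, 0, -2, -5, -4]
R5 ← R5 + (1/11)·R3: [0, 0, 0, 0, -8/11]
R6 ← R6 − (3/11)·R3: [0, 0, 0, 0, -42/11]
Swap R4 ↔ R5
R6 ← R6 − (21/4)·R4: [0, 0, 0, 0, 0]
Echelon form has 4 nonzero rows, so rank(T) = 4.
Each nonzero row contributes one pivot column: 4 pivot columns.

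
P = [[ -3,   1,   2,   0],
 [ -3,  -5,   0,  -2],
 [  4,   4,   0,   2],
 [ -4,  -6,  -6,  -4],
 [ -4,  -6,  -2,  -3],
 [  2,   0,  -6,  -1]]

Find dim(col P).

3

Row reduce to echelon form.
R2 ← R2 − R1: [0, -6, -2, -2]
R3 ← R3 + (4/3)·R1: [0, 16/3, 8/3, 2]
R4 ← R4 − (4/3)·R1: [0, -22/3, -26/3, -4]
R5 ← R5 − (4/3)·R1: [0, -22/3, -14/3, -3]
R6 ← R6 + (2/3)·R1: [0, 2/3, -14/3, -1]
R3 ← R3 + (8/9)·R2: [0, 0, 8/9, 2/9]
R4 ← R4 − (11/9)·R2: [0, 0, -56/9, -14/9]
R5 ← R5 − (11/9)·R2: [0, 0, -20/9, -5/9]
R6 ← R6 + (1/9)·R2: [0, 0, -44/9, -11/9]
R4 ← R4 + (7)·R3: [0, 0, 0, 0]
R5 ← R5 + (5/2)·R3: [0, 0, 0, 0]
R6 ← R6 + (11/2)·R3: [0, 0, 0, 0]
Echelon form has 3 nonzero rows, so rank(P) = 3.
The column space has dimension equal to the rank: 3.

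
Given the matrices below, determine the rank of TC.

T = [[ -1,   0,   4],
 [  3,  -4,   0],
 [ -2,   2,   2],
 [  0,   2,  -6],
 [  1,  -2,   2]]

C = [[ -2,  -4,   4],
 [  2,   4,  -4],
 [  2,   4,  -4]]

First compute TC:
[[ 10,  20, -20],
 [-14, -28,  28],
 [ 12,  24, -24],
 [ -8, -16,  16],
 [ -2,  -4,   4]]
Now row reduce the product.
R2 ← R2 + (7/5)·R1: [0, 0, 0]
R3 ← R3 − (6/5)·R1: [0, 0, 0]
R4 ← R4 + (4/5)·R1: [0, 0, 0]
R5 ← R5 + (1/5)·R1: [0, 0, 0]
1 nonzero row, so rank(TC) = 1.

1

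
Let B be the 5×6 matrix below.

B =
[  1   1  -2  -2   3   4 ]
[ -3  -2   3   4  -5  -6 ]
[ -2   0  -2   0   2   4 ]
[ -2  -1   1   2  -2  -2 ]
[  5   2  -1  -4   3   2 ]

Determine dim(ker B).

Row reduce to echelon form.
R2 ← R2 + (3)·R1: [0, 1, -3, -2, 4, 6]
R3 ← R3 + (2)·R1: [0, 2, -6, -4, 8, 12]
R4 ← R4 + (2)·R1: [0, 1, -3, -2, 4, 6]
R5 ← R5 − (5)·R1: [0, -3, 9, 6, -12, -18]
R3 ← R3 − (2)·R2: [0, 0, 0, 0, 0, 0]
R4 ← R4 − R2: [0, 0, 0, 0, 0, 0]
R5 ← R5 + (3)·R2: [0, 0, 0, 0, 0, 0]
2 nonzero rows, so rank(B) = 2.
B has 6 columns; by rank–nullity, nullity = 6 − 2 = 4.

4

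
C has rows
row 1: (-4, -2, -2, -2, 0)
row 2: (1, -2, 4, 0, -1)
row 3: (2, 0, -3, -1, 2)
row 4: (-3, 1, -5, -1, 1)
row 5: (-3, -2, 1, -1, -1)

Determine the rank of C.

Row reduce to echelon form.
R2 ← R2 + (1/4)·R1: [0, -5/2, 7/2, -1/2, -1]
R3 ← R3 + (1/2)·R1: [0, -1, -4, -2, 2]
R4 ← R4 − (3/4)·R1: [0, 5/2, -7/2, 1/2, 1]
R5 ← R5 − (3/4)·R1: [0, -1/2, 5/2, 1/2, -1]
R3 ← R3 − (2/5)·R2: [0, 0, -27/5, -9/5, 12/5]
R4 ← R4 + R2: [0, 0, 0, 0, 0]
R5 ← R5 − (1/5)·R2: [0, 0, 9/5, 3/5, -4/5]
R5 ← R5 + (1/3)·R3: [0, 0, 0, 0, 0]
Echelon form has 3 nonzero rows, so rank(C) = 3.

3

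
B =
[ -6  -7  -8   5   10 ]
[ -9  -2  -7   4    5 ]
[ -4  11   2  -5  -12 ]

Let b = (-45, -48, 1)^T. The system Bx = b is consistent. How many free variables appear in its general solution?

Row reduce the augmented matrix [B | b].
R2 ← R2 − (3/2)·R1: [0, 17/2, 5, -7/2, -10, 39/2]
R3 ← R3 − (2/3)·R1: [0, 47/3, 22/3, -25/3, -56/3, 31]
R3 ← R3 − (94/51)·R2: [0, 0, -32/17, -32/17, -4/17, -84/17]
The echelon form has 3 nonzero rows, and every pivot lies in the first 5 columns, so rank(B) = rank([B|b]) = 3.
The system is consistent.
Free variables = (unknowns) − (rank) = 5 − 3 = 2.

2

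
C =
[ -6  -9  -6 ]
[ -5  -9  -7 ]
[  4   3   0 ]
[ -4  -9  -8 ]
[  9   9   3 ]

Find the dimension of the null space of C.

1

Row reduce to echelon form.
R2 ← R2 − (5/6)·R1: [0, -3/2, -2]
R3 ← R3 + (2/3)·R1: [0, -3, -4]
R4 ← R4 − (2/3)·R1: [0, -3, -4]
R5 ← R5 + (3/2)·R1: [0, -9/2, -6]
R3 ← R3 − (2)·R2: [0, 0, 0]
R4 ← R4 − (2)·R2: [0, 0, 0]
R5 ← R5 − (3)·R2: [0, 0, 0]
2 nonzero rows, so rank(C) = 2.
C has 3 columns; by rank–nullity, nullity = 3 − 2 = 1.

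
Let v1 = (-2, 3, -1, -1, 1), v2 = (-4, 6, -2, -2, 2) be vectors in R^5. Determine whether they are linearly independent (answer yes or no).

Form the matrix with these vectors as rows and row reduce.
R2 ← R2 − (2)·R1: [0, 0, 0, 0, 0]
1 nonzero row, so the 2 vectors span a space of dimension 1.
Since 1 < 2, the vectors are linearly dependent.

no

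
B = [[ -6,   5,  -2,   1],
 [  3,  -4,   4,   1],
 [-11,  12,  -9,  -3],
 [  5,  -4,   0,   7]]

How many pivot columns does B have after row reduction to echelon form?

3

Row reduce to echelon form.
R2 ← R2 + (1/2)·R1: [0, -3/2, 3, 3/2]
R3 ← R3 − (11/6)·R1: [0, 17/6, -16/3, -29/6]
R4 ← R4 + (5/6)·R1: [0, 1/6, -5/3, 47/6]
R3 ← R3 + (17/9)·R2: [0, 0, 1/3, -2]
R4 ← R4 + (1/9)·R2: [0, 0, -4/3, 8]
R4 ← R4 + (4)·R3: [0, 0, 0, 0]
Echelon form has 3 nonzero rows, so rank(B) = 3.
Each nonzero row contributes one pivot column: 3 pivot columns.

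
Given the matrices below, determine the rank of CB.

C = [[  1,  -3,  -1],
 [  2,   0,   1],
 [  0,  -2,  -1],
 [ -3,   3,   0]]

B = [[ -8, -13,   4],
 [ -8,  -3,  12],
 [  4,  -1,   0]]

First compute CB:
[[ 12,  -3, -32],
 [-12, -27,   8],
 [ 12,   7, -24],
 [  0,  30,  24]]
Now row reduce the product.
R2 ← R2 + R1: [0, -30, -24]
R3 ← R3 − R1: [0, 10, 8]
R3 ← R3 + (1/3)·R2: [0, 0, 0]
R4 ← R4 + R2: [0, 0, 0]
2 nonzero rows, so rank(CB) = 2.

2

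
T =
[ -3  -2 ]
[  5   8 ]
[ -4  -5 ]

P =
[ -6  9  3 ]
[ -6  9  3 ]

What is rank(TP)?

First compute TP:
[[ 30, -45, -15],
 [-78, 117,  39],
 [ 54, -81, -27]]
Now row reduce the product.
R2 ← R2 + (13/5)·R1: [0, 0, 0]
R3 ← R3 − (9/5)·R1: [0, 0, 0]
1 nonzero row, so rank(TP) = 1.

1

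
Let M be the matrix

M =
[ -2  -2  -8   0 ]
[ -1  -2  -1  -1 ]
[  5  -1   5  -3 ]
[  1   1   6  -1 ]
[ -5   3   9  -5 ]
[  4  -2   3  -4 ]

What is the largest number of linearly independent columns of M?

Row reduce to echelon form.
R2 ← R2 − (1/2)·R1: [0, -1, 3, -1]
R3 ← R3 + (5/2)·R1: [0, -6, -15, -3]
R4 ← R4 + (1/2)·R1: [0, 0, 2, -1]
R5 ← R5 − (5/2)·R1: [0, 8, 29, -5]
R6 ← R6 + (2)·R1: [0, -6, -13, -4]
R3 ← R3 − (6)·R2: [0, 0, -33, 3]
R5 ← R5 + (8)·R2: [0, 0, 53, -13]
R6 ← R6 − (6)·R2: [0, 0, -31, 2]
R4 ← R4 + (2/33)·R3: [0, 0, 0, -9/11]
R5 ← R5 + (53/33)·R3: [0, 0, 0, -90/11]
R6 ← R6 − (31/33)·R3: [0, 0, 0, -9/11]
R5 ← R5 − (10)·R4: [0, 0, 0, 0]
R6 ← R6 − R4: [0, 0, 0, 0]
Echelon form has 4 nonzero rows, so rank(M) = 4.
The rank gives the maximum number of linearly independent columns: 4.

4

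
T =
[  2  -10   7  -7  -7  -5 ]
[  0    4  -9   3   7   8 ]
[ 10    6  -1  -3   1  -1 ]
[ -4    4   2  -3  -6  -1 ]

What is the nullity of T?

Row reduce to echelon form.
R3 ← R3 − (5)·R1: [0, 56, -36, 32, 36, 24]
R4 ← R4 + (2)·R1: [0, -16, 16, -17, -20, -11]
R3 ← R3 − (14)·R2: [0, 0, 90, -10, -62, -88]
R4 ← R4 + (4)·R2: [0, 0, -20, -5, 8, 21]
R4 ← R4 + (2/9)·R3: [0, 0, 0, -65/9, -52/9, 13/9]
4 nonzero rows, so rank(T) = 4.
T has 6 columns; by rank–nullity, nullity = 6 − 4 = 2.

2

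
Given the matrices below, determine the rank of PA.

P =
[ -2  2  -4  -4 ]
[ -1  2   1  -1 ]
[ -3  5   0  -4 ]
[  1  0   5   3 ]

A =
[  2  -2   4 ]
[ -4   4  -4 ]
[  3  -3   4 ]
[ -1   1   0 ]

First compute PA:
[[-20,  20, -32],
 [ -6,   6,  -8],
 [-22,  22, -32],
 [ 14, -14,  24]]
Now row reduce the product.
R2 ← R2 − (3/10)·R1: [0, 0, 8/5]
R3 ← R3 − (11/10)·R1: [0, 0, 16/5]
R4 ← R4 + (7/10)·R1: [0, 0, 8/5]
R3 ← R3 − (2)·R2: [0, 0, 0]
R4 ← R4 − R2: [0, 0, 0]
2 nonzero rows, so rank(PA) = 2.

2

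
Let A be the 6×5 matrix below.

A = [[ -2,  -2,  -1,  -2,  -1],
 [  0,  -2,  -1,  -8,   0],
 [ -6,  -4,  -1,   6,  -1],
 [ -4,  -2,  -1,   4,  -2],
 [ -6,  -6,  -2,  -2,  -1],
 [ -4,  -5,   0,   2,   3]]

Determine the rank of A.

3

Row reduce to echelon form.
R3 ← R3 − (3)·R1: [0, 2, 2, 12, 2]
R4 ← R4 − (2)·R1: [0, 2, 1, 8, 0]
R5 ← R5 − (3)·R1: [0, 0, 1, 4, 2]
R6 ← R6 − (2)·R1: [0, -1, 2, 6, 5]
R3 ← R3 + R2: [0, 0, 1, 4, 2]
R4 ← R4 + R2: [0, 0, 0, 0, 0]
R6 ← R6 − (1/2)·R2: [0, 0, 5/2, 10, 5]
R5 ← R5 − R3: [0, 0, 0, 0, 0]
R6 ← R6 − (5/2)·R3: [0, 0, 0, 0, 0]
Echelon form has 3 nonzero rows, so rank(A) = 3.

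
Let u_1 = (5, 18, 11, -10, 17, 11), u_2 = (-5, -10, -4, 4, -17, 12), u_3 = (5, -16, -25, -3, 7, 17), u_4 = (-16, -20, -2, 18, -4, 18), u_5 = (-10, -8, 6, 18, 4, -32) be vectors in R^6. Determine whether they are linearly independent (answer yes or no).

Form the matrix with these vectors as rows and row reduce.
R2 ← R2 + R1: [0, 8, 7, -6, 0, 23]
R3 ← R3 − R1: [0, -34, -36, 7, -10, 6]
R4 ← R4 + (16/5)·R1: [0, 188/5, 166/5, -14, 252/5, 266/5]
R5 ← R5 + (2)·R1: [0, 28, 28, -2, 38, -10]
R3 ← R3 + (17/4)·R2: [0, 0, -25/4, -37/2, -10, 415/4]
R4 ← R4 − (47/10)·R2: [0, 0, 3/10, 71/5, 252/5, -549/10]
R5 ← R5 − (7/2)·R2: [0, 0, 7/2, 19, 38, -181/2]
R4 ← R4 + (6/125)·R3: [0, 0, 0, 1664/125, 1248/25, -1248/25]
R5 ← R5 + (14/25)·R3: [0, 0, 0, 216/25, 162/5, -162/5]
R5 ← R5 − (135/208)·R4: [0, 0, 0, 0, 0, 0]
4 nonzero rows, so the 5 vectors span a space of dimension 4.
Since 4 < 5, the vectors are linearly dependent.

no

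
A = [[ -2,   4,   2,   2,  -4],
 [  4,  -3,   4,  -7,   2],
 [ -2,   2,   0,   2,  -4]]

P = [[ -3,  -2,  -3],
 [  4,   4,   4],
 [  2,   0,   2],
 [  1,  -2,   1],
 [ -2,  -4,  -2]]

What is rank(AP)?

2

First compute AP:
[[ 36,  32,  36],
 [-27, -14, -27],
 [ 24,  24,  24]]
Now row reduce the product.
R2 ← R2 + (3/4)·R1: [0, 10, 0]
R3 ← R3 − (2/3)·R1: [0, 8/3, 0]
R3 ← R3 − (4/15)·R2: [0, 0, 0]
2 nonzero rows, so rank(AP) = 2.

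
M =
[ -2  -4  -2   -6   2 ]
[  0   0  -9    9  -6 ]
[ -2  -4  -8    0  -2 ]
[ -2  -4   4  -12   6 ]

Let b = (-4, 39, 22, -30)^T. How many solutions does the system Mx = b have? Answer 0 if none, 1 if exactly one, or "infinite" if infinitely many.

infinite

Row reduce the augmented matrix [M | b].
R3 ← R3 − R1: [0, 0, -6, 6, -4, 26]
R4 ← R4 − R1: [0, 0, 6, -6, 4, -26]
R3 ← R3 − (2/3)·R2: [0, 0, 0, 0, 0, 0]
R4 ← R4 + (2/3)·R2: [0, 0, 0, 0, 0, 0]
The echelon form has 2 nonzero rows, and every pivot lies in the first 5 columns, so rank(M) = rank([M|b]) = 2.
The system is consistent.
rank = 2 < 5 unknowns, so there are infinitely many solutions.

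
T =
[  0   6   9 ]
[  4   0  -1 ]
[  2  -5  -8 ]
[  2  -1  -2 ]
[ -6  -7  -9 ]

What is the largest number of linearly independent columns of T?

2

Row reduce to echelon form.
Swap R1 ↔ R2
R3 ← R3 − (1/2)·R1: [0, -5, -15/2]
R4 ← R4 − (1/2)·R1: [0, -1, -3/2]
R5 ← R5 + (3/2)·R1: [0, -7, -21/2]
R3 ← R3 + (5/6)·R2: [0, 0, 0]
R4 ← R4 + (1/6)·R2: [0, 0, 0]
R5 ← R5 + (7/6)·R2: [0, 0, 0]
Echelon form has 2 nonzero rows, so rank(T) = 2.
The rank gives the maximum number of linearly independent columns: 2.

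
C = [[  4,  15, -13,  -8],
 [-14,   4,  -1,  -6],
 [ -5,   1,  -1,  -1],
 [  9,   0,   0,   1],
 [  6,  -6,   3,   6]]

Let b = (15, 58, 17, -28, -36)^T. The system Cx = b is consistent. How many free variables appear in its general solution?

Row reduce the augmented matrix [C | b].
R2 ← R2 + (7/2)·R1: [0, 113/2, -93/2, -34, 221/2]
R3 ← R3 + (5/4)·R1: [0, 79/4, -69/4, -11, 143/4]
R4 ← R4 − (9/4)·R1: [0, -135/4, 117/4, 19, -247/4]
R5 ← R5 − (3/2)·R1: [0, -57/2, 45/2, 18, -117/2]
R3 ← R3 − (79/226)·R2: [0, 0, -225/226, 100/113, -325/113]
R4 ← R4 + (135/226)·R2: [0, 0, 333/226, -148/113, 481/113]
R5 ← R5 + (57/113)·R2: [0, 0, -108/113, 96/113, -312/113]
R4 ← R4 + (37/25)·R3: [0, 0, 0, 0, 0]
R5 ← R5 − (24/25)·R3: [0, 0, 0, 0, 0]
The echelon form has 3 nonzero rows, and every pivot lies in the first 4 columns, so rank(C) = rank([C|b]) = 3.
The system is consistent.
Free variables = (unknowns) − (rank) = 4 − 3 = 1.

1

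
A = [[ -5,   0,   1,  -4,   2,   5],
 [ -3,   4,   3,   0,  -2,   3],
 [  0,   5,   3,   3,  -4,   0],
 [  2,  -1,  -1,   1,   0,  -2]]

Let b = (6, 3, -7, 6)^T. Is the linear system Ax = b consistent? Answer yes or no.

Row reduce the augmented matrix [A | b].
R2 ← R2 − (3/5)·R1: [0, 4, 12/5, 12/5, -16/5, 0, -3/5]
R4 ← R4 + (2/5)·R1: [0, -1, -3/5, -3/5, 4/5, 0, 42/5]
R3 ← R3 − (5/4)·R2: [0, 0, 0, 0, 0, 0, -25/4]
R4 ← R4 + (1/4)·R2: [0, 0, 0, 0, 0, 0, 33/4]
R4 ← R4 + (33/25)·R3: [0, 0, 0, 0, 0, 0, 0]
The echelon form has 3 nonzero rows; the last pivot sits in the augmented column, so rank(A) = 2 but rank([A|b]) = 3.
Since the ranks differ, the system is inconsistent.

no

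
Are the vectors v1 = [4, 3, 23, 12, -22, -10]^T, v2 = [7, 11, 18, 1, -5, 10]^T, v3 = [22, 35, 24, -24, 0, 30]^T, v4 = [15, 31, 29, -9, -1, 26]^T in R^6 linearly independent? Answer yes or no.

yes

Form the matrix with these vectors as rows and row reduce.
R2 ← R2 − (7/4)·R1: [0, 23/4, -89/4, -20, 67/2, 55/2]
R3 ← R3 − (11/2)·R1: [0, 37/2, -205/2, -90, 121, 85]
R4 ← R4 − (15/4)·R1: [0, 79/4, -229/4, -54, 163/2, 127/2]
R3 ← R3 − (74/23)·R2: [0, 0, -711/23, -590/23, 304/23, -80/23]
R4 ← R4 − (79/23)·R2: [0, 0, 441/23, 338/23, -772/23, -712/23]
R4 ← R4 + (49/79)·R3: [0, 0, 0, -96/79, -2004/79, -2616/79]
4 nonzero rows, so the 4 vectors span a space of dimension 4.
Since 4 = 4, the vectors are linearly independent.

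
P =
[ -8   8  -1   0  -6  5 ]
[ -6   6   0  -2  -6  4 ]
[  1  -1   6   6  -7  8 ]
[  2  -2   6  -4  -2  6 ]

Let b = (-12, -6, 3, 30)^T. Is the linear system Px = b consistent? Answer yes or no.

Row reduce the augmented matrix [P | b].
R2 ← R2 − (3/4)·R1: [0, 0, 3/4, -2, -3/2, 1/4, 3]
R3 ← R3 + (1/8)·R1: [0, 0, 47/8, 6, -31/4, 69/8, 3/2]
R4 ← R4 + (1/4)·R1: [0, 0, 23/4, -4, -7/2, 29/4, 27]
R3 ← R3 − (47/6)·R2: [0, 0, 0, 65/3, 4, 20/3, -22]
R4 ← R4 − (23/3)·R2: [0, 0, 0, 34/3, 8, 16/3, 4]
R4 ← R4 − (34/65)·R3: [0, 0, 0, 0, 384/65, 24/13, 1008/65]
The echelon form has 4 nonzero rows, and every pivot lies in the first 6 columns, so rank(P) = rank([P|b]) = 4.
The system is consistent.

yes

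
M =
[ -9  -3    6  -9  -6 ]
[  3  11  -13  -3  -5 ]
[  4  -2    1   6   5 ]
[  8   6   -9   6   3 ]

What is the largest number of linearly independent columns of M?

2

Row reduce to echelon form.
R2 ← R2 + (1/3)·R1: [0, 10, -11, -6, -7]
R3 ← R3 + (4/9)·R1: [0, -10/3, 11/3, 2, 7/3]
R4 ← R4 + (8/9)·R1: [0, 10/3, -11/3, -2, -7/3]
R3 ← R3 + (1/3)·R2: [0, 0, 0, 0, 0]
R4 ← R4 − (1/3)·R2: [0, 0, 0, 0, 0]
Echelon form has 2 nonzero rows, so rank(M) = 2.
The rank gives the maximum number of linearly independent columns: 2.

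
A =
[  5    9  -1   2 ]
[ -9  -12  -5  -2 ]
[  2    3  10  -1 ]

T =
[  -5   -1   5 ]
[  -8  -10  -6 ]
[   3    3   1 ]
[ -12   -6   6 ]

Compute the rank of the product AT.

First compute AT:
[[-124, -110, -18],
 [150, 126,  10],
 [  8,   4,  -4]]
Now row reduce the product.
R2 ← R2 + (75/62)·R1: [0, -219/31, -365/31]
R3 ← R3 + (2/31)·R1: [0, -96/31, -160/31]
R3 ← R3 − (32/73)·R2: [0, 0, 0]
2 nonzero rows, so rank(AT) = 2.

2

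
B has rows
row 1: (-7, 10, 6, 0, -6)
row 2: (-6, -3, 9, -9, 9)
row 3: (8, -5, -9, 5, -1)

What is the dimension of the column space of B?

Row reduce to echelon form.
R2 ← R2 − (6/7)·R1: [0, -81/7, 27/7, -9, 99/7]
R3 ← R3 + (8/7)·R1: [0, 45/7, -15/7, 5, -55/7]
R3 ← R3 + (5/9)·R2: [0, 0, 0, 0, 0]
Echelon form has 2 nonzero rows, so rank(B) = 2.
The column space has dimension equal to the rank: 2.

2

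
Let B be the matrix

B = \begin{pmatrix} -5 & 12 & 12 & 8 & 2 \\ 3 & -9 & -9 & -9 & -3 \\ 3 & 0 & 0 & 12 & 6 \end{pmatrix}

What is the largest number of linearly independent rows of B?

2

Row reduce to echelon form.
R2 ← R2 + (3/5)·R1: [0, -9/5, -9/5, -21/5, -9/5]
R3 ← R3 + (3/5)·R1: [0, 36/5, 36/5, 84/5, 36/5]
R3 ← R3 + (4)·R2: [0, 0, 0, 0, 0]
Echelon form has 2 nonzero rows, so rank(B) = 2.
The rank gives the maximum number of linearly independent rows: 2.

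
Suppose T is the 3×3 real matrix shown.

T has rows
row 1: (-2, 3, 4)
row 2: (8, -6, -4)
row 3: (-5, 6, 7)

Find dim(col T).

Row reduce to echelon form.
R2 ← R2 + (4)·R1: [0, 6, 12]
R3 ← R3 − (5/2)·R1: [0, -3/2, -3]
R3 ← R3 + (1/4)·R2: [0, 0, 0]
Echelon form has 2 nonzero rows, so rank(T) = 2.
The column space has dimension equal to the rank: 2.

2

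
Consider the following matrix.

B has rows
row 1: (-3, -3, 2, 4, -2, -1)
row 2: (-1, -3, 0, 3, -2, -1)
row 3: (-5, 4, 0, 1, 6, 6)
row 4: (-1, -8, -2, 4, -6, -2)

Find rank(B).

4

Row reduce to echelon form.
R2 ← R2 − (1/3)·R1: [0, -2, -2/3, 5/3, -4/3, -2/3]
R3 ← R3 − (5/3)·R1: [0, 9, -10/3, -17/3, 28/3, 23/3]
R4 ← R4 − (1/3)·R1: [0, -7, -8/3, 8/3, -16/3, -5/3]
R3 ← R3 + (9/2)·R2: [0, 0, -19/3, 11/6, 10/3, 14/3]
R4 ← R4 − (7/2)·R2: [0, 0, -1/3, -19/6, -2/3, 2/3]
R4 ← R4 − (1/19)·R3: [0, 0, 0, -62/19, -16/19, 8/19]
Echelon form has 4 nonzero rows, so rank(B) = 4.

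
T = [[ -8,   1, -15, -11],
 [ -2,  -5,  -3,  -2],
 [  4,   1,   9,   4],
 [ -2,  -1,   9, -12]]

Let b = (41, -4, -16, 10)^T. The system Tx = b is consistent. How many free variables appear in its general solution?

Row reduce the augmented matrix [T | b].
R2 ← R2 − (1/4)·R1: [0, -21/4, 3/4, 3/4, -57/4]
R3 ← R3 + (1/2)·R1: [0, 3/2, 3/2, -3/2, 9/2]
R4 ← R4 − (1/4)·R1: [0, -5/4, 51/4, -37/4, -1/4]
R3 ← R3 + (2/7)·R2: [0, 0, 12/7, -9/7, 3/7]
R4 ← R4 − (5/21)·R2: [0, 0, 88/7, -66/7, 22/7]
R4 ← R4 − (22/3)·R3: [0, 0, 0, 0, 0]
The echelon form has 3 nonzero rows, and every pivot lies in the first 4 columns, so rank(T) = rank([T|b]) = 3.
The system is consistent.
Free variables = (unknowns) − (rank) = 4 − 3 = 1.

1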